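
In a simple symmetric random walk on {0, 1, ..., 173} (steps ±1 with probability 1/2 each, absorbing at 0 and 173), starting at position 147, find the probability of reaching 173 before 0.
P(hit 173 before 0) = 147/173

Let u_k = P(hit 173 before 0 | start at k). Then u_0 = 0, u_173 = 1, and u_k = u_{k-1}/2 + u_{k+1}/2 for 1 ≤ k ≤ 172. This harmonic recurrence is solved by u_k = k/173, giving u_147 = 147/173.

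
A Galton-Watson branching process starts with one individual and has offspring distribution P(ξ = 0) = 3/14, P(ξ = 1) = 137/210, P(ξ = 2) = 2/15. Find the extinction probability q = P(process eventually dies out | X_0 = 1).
q = 1

Mean offspring μ = 0·3/14 + 1·137/210 + 2·2/15 = 193/210 ≤ 1. For μ ≤ 1 with offspring not concentrated at 1, the Galton-Watson process goes extinct almost surely, so q = 1.
(Algebraic check: The pgf is f(s) = 3/14 + 137/210·s + 2/15·s². The extinction probability q is the smallest fixed point of f in [0, 1]. Setting s = f(s):
  2/15·s² + (137/210 − 1)·s + 3/14 = 0
  2/15·s² − (3/14 + 2/15)·s + 3/14 = 0
which factors as (s − 1)·(2/15·s − 3/14) = 0, giving roots s = 1 and s = (3/14)/(2/15) = 45/28. Since 45/28 ≥ 1, the smallest root in [0, 1] is s = 1.)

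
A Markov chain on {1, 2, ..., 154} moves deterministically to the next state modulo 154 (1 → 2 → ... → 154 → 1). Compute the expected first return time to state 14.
E[T_14 | X_0 = 14] = 154

The chain cycles deterministically, so starting at state 14 it returns in exactly 154 steps. Equivalently, the stationary distribution is uniform π_j = 1/154 for every state j, so by Kac's formula E[T_14] = 1/π_14 = 154.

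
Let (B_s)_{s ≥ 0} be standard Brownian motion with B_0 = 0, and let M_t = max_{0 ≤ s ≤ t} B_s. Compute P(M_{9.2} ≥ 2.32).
P(M_{9.2} ≥ 2.32) = 2·P(B_{9.2} ≥ 2.32) = 2(1 − Φ(2.32/√9.2)) ≈ 0.4443

By the reflection principle for Brownian motion, P(M_t ≥ a) = 2 · P(B_t ≥ a) for a ≥ 0. Since B_t ~ N(0, t), P(B_t ≥ 2.32) = 1 − Φ(2.32/√t) = 1 − Φ(2.32/√9.2) = 1 − Φ(0.7649). So
  P(M_{9.2} ≥ 2.32) = 2(1 − Φ(0.7649)) ≈ 0.4443.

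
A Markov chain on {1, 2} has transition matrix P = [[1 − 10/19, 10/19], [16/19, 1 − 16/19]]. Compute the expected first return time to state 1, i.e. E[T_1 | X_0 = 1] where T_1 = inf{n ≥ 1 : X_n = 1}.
E[T_1 | X_0 = 1] = 1/π_1 = 13/8

For an irreducible recurrent Markov chain with stationary distribution π, E[T_i | X_0 = i] = 1/π_i (Kac's formula). Here π_1 = (16/19)/(10/19 + 16/19) = (16/19)/(26/19) = 8/13, so E[T_1 | X_0 = 1] = 1/π_1 = (10/19 + 16/19)/(16/19) = (26/19)/(16/19) = 13/8.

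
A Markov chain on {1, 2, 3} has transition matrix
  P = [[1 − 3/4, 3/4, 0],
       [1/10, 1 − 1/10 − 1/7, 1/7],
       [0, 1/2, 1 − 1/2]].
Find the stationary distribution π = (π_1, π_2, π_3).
π = (14/149, 105/149, 30/149)

This is a birth-death chain on three states, which satisfies detailed balance: π_1 · P_{12} = π_2 · P_{21} and π_2 · P_{23} = π_3 · P_{32}.
From π_1 · 3/4 = π_2 · 1/10: π_2/π_1 = (3/4)/(1/10) = 15/2.
From π_2 · 1/7 = π_3 · 1/2: π_3/π_2 = (1/7)/(1/2) = 2/7.
Take π_1 proportional to 1; then unnormalized π = (1, 15/2, 15/7). Normalize by dividing by the sum 149/14:
  π = (14/149, 105/149, 30/149).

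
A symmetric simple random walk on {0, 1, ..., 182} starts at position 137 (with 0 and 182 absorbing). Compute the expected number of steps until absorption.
E[τ | X_0 = 137] = 6165

Let v_k = E[τ | X_0 = k]. Boundary: v_0 = v_182 = 0. Recurrence: v_k = 1 + (v_{k-1} + v_{k+1})/2 for 1 ≤ k ≤ 181. The particular solution to v_k − (v_{k-1} + v_{k+1})/2 = 1 is v_k = −k^2. Adding homogeneous solution A + B k and matching boundaries gives v_k = k (182 − k). Substituting k = 137: v_137 = 137 · 45 = 6165.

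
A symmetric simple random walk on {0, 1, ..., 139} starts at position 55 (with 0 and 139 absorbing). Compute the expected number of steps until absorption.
E[τ | X_0 = 55] = 4620

Let v_k = E[τ | X_0 = k]. Boundary: v_0 = v_139 = 0. Recurrence: v_k = 1 + (v_{k-1} + v_{k+1})/2 for 1 ≤ k ≤ 138. The particular solution to v_k − (v_{k-1} + v_{k+1})/2 = 1 is v_k = −k^2. Adding homogeneous solution A + B k and matching boundaries gives v_k = k (139 − k). Substituting k = 55: v_55 = 55 · 84 = 4620.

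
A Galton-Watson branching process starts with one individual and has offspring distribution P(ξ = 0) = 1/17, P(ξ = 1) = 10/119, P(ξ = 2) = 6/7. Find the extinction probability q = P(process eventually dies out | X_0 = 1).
q = 7/102

The pgf is f(s) = 1/17 + 10/119·s + 6/7·s². The extinction probability q is the smallest fixed point of f in [0, 1]. Setting s = f(s):
  6/7·s² + (10/119 − 1)·s + 1/17 = 0
  6/7·s² − (1/17 + 6/7)·s + 1/17 = 0
which factors as (s − 1)·(6/7·s − 1/17) = 0, giving roots s = 1 and s = (1/17)/(6/7) = 7/102.
Mean offspring μ = 10/119 + 2·6/7 = 214/119 > 1 (supercritical), so q < 1. The extinction probability is the smaller root: q = (1/17)/(6/7) = 7/102.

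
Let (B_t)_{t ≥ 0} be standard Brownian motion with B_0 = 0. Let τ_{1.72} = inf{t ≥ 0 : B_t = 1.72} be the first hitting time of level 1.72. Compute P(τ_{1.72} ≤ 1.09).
P(τ_{1.72} ≤ 1.09) = 2(1 − Φ(1.72/√1.09)) = 2(1 − Φ(1.6475)) ≈ 0.0995

By the reflection principle for standard BM, P(τ_b ≤ t) = 2 · P(B_t ≥ b). Since B_t ~ N(0, t), P(B_t ≥ 1.72) = 1 − Φ(1.72/√t) = 1 − Φ(1.72/√1.09) = 1 − Φ(1.6475) ≈ 0.04973. Doubling: P(τ_{1.72} ≤ 1.09) ≈ 2 · 0.04973 = 0.09946 ≈ 0.0995.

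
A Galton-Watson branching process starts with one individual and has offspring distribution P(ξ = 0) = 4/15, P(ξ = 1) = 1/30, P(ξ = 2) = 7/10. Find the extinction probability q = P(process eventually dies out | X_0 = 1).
q = 8/21

The pgf is f(s) = 4/15 + 1/30·s + 7/10·s². The extinction probability q is the smallest fixed point of f in [0, 1]. Setting s = f(s):
  7/10·s² + (1/30 − 1)·s + 4/15 = 0
  7/10·s² − (4/15 + 7/10)·s + 4/15 = 0
which factors as (s − 1)·(7/10·s − 4/15) = 0, giving roots s = 1 and s = (4/15)/(7/10) = 8/21.
Mean offspring μ = 1/30 + 2·7/10 = 43/30 > 1 (supercritical), so q < 1. The extinction probability is the smaller root: q = (4/15)/(7/10) = 8/21.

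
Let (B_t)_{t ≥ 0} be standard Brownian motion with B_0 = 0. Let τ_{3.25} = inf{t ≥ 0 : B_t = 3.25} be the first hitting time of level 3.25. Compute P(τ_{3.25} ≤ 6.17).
P(τ_{3.25} ≤ 6.17) = 2(1 − Φ(3.25/√6.17)) = 2(1 − Φ(1.3084)) ≈ 0.1907

By the reflection principle for standard BM, P(τ_b ≤ t) = 2 · P(B_t ≥ b). Since B_t ~ N(0, t), P(B_t ≥ 3.25) = 1 − Φ(3.25/√t) = 1 − Φ(3.25/√6.17) = 1 − Φ(1.3084) ≈ 0.09537. Doubling: P(τ_{3.25} ≤ 6.17) ≈ 2 · 0.09537 = 0.19074 ≈ 0.1907.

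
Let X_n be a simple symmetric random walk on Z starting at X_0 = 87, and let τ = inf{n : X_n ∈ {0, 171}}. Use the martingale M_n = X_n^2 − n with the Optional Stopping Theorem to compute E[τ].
E[τ] = 7308

M_n = X_n^2 − n is a martingale (since E[X_{n+1}^2 | F_n] = X_n^2 + 1). By OST (τ has finite mean in a bounded region), E[M_τ] = E[M_0] = X_0^2 − 0 = 87^2 = 7569. Also E[M_τ] = E[X_τ^2] − E[τ]. The walk exits at 0 or 171, with P(hit 171 first) = 87/171, so E[X_τ^2] = 171^2 · 87/171 + 0 = 14877. Thus E[τ] = E[X_τ^2] − E[M_τ] = 14877 − 7569 = 7308 = 87(171 − 87) = 7308.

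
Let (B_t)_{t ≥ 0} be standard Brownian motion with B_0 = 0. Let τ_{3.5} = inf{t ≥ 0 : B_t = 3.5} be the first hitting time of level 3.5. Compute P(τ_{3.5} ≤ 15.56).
P(τ_{3.5} ≤ 15.56) = 2(1 − Φ(3.5/√15.56)) = 2(1 − Φ(0.8873)) ≈ 0.3749

By the reflection principle for standard BM, P(τ_b ≤ t) = 2 · P(B_t ≥ b). Since B_t ~ N(0, t), P(B_t ≥ 3.5) = 1 − Φ(3.5/√t) = 1 − Φ(3.5/√15.56) = 1 − Φ(0.8873) ≈ 0.18746. Doubling: P(τ_{3.5} ≤ 15.56) ≈ 2 · 0.18746 = 0.37492 ≈ 0.3749.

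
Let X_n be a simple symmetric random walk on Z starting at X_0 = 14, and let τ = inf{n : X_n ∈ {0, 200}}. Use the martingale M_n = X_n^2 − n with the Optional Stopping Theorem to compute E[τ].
E[τ] = 2604

M_n = X_n^2 − n is a martingale (since E[X_{n+1}^2 | F_n] = X_n^2 + 1). By OST (τ has finite mean in a bounded region), E[M_τ] = E[M_0] = X_0^2 − 0 = 14^2 = 196. Also E[M_τ] = E[X_τ^2] − E[τ]. The walk exits at 0 or 200, with P(hit 200 first) = 14/200, so E[X_τ^2] = 200^2 · 14/200 + 0 = 2800. Thus E[τ] = E[X_τ^2] − E[M_τ] = 2800 − 196 = 2604 = 14(200 − 14) = 2604.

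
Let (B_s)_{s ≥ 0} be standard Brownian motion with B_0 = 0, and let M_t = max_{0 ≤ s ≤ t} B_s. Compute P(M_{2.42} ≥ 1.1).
P(M_{2.42} ≥ 1.1) = 2·P(B_{2.42} ≥ 1.1) = 2(1 − Φ(1.1/√2.42)) ≈ 0.4795

By the reflection principle for Brownian motion, P(M_t ≥ a) = 2 · P(B_t ≥ a) for a ≥ 0. Since B_t ~ N(0, t), P(B_t ≥ 1.1) = 1 − Φ(1.1/√t) = 1 − Φ(1.1/√2.42) = 1 − Φ(0.7071). So
  P(M_{2.42} ≥ 1.1) = 2(1 − Φ(0.7071)) ≈ 0.4795.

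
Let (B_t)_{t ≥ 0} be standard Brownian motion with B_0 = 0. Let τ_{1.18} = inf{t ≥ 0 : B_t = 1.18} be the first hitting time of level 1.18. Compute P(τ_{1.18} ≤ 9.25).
P(τ_{1.18} ≤ 9.25) = 2(1 − Φ(1.18/√9.25)) = 2(1 − Φ(0.3880)) ≈ 0.6980

By the reflection principle for standard BM, P(τ_b ≤ t) = 2 · P(B_t ≥ b). Since B_t ~ N(0, t), P(B_t ≥ 1.18) = 1 − Φ(1.18/√t) = 1 − Φ(1.18/√9.25) = 1 − Φ(0.3880) ≈ 0.34901. Doubling: P(τ_{1.18} ≤ 9.25) ≈ 2 · 0.34901 = 0.69802 ≈ 0.6980.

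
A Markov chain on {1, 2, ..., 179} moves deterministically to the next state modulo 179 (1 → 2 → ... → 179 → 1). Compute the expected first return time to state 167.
E[T_167 | X_0 = 167] = 179

The chain cycles deterministically, so starting at state 167 it returns in exactly 179 steps. Equivalently, the stationary distribution is uniform π_j = 1/179 for every state j, so by Kac's formula E[T_167] = 1/π_167 = 179.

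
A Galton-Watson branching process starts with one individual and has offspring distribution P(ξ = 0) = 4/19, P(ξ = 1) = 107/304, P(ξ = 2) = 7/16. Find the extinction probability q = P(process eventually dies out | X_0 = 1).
q = 64/133

The pgf is f(s) = 4/19 + 107/304·s + 7/16·s². The extinction probability q is the smallest fixed point of f in [0, 1]. Setting s = f(s):
  7/16·s² + (107/304 − 1)·s + 4/19 = 0
  7/16·s² − (4/19 + 7/16)·s + 4/19 = 0
which factors as (s − 1)·(7/16·s − 4/19) = 0, giving roots s = 1 and s = (4/19)/(7/16) = 64/133.
Mean offspring μ = 107/304 + 2·7/16 = 373/304 > 1 (supercritical), so q < 1. The extinction probability is the smaller root: q = (4/19)/(7/16) = 64/133.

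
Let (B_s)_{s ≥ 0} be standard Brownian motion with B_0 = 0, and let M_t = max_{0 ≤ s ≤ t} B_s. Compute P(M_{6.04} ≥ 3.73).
P(M_{6.04} ≥ 3.73) = 2·P(B_{6.04} ≥ 3.73) = 2(1 − Φ(3.73/√6.04)) ≈ 0.1291

By the reflection principle for Brownian motion, P(M_t ≥ a) = 2 · P(B_t ≥ a) for a ≥ 0. Since B_t ~ N(0, t), P(B_t ≥ 3.73) = 1 − Φ(3.73/√t) = 1 − Φ(3.73/√6.04) = 1 − Φ(1.5177). So
  P(M_{6.04} ≥ 3.73) = 2(1 − Φ(1.5177)) ≈ 0.1291.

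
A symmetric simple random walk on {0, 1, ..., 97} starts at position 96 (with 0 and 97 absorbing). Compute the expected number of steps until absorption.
E[τ | X_0 = 96] = 96

Let v_k = E[τ | X_0 = k]. Boundary: v_0 = v_97 = 0. Recurrence: v_k = 1 + (v_{k-1} + v_{k+1})/2 for 1 ≤ k ≤ 96. The particular solution to v_k − (v_{k-1} + v_{k+1})/2 = 1 is v_k = −k^2. Adding homogeneous solution A + B k and matching boundaries gives v_k = k (97 − k). Substituting k = 96: v_96 = 96 · 1 = 96.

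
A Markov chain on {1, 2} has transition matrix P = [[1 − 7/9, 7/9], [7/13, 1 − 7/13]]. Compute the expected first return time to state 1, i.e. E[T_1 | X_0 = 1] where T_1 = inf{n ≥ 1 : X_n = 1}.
E[T_1 | X_0 = 1] = 1/π_1 = 22/9

For an irreducible recurrent Markov chain with stationary distribution π, E[T_i | X_0 = i] = 1/π_i (Kac's formula). Here π_1 = (7/13)/(7/9 + 7/13) = (7/13)/(154/117) = 9/22, so E[T_1 | X_0 = 1] = 1/π_1 = (7/9 + 7/13)/(7/13) = (154/117)/(7/13) = 22/9.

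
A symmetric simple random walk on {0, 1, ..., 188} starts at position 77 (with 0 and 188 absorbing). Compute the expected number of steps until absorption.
E[τ | X_0 = 77] = 8547

Let v_k = E[τ | X_0 = k]. Boundary: v_0 = v_188 = 0. Recurrence: v_k = 1 + (v_{k-1} + v_{k+1})/2 for 1 ≤ k ≤ 187. The particular solution to v_k − (v_{k-1} + v_{k+1})/2 = 1 is v_k = −k^2. Adding homogeneous solution A + B k and matching boundaries gives v_k = k (188 − k). Substituting k = 77: v_77 = 77 · 111 = 8547.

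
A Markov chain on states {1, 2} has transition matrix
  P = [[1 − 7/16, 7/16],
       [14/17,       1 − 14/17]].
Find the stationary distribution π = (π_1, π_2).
π_1 = 32/49, π_2 = 17/49

Solve πP = π with π_1 + π_2 = 1. From πP = π: π_1 · (1 − 7/16) + π_2 · 14/17 = π_1 ⇒ π_2 · 14/17 = π_1 · 7/16 ⇒ π_2/π_1 = (7/16)/(14/17) = 17/32. Together with π_1 + π_2 = 1:
  π_1 = (14/17)/(7/16 + 14/17) = (14/17)/(343/272) = 32/49,
  π_2 = (7/16)/(7/16 + 14/17) = (7/16)/(343/272) = 17/49.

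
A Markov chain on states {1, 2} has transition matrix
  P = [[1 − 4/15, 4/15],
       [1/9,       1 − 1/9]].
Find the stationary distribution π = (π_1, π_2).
π_1 = 5/17, π_2 = 12/17

Solve πP = π with π_1 + π_2 = 1. From πP = π: π_1 · (1 − 4/15) + π_2 · 1/9 = π_1 ⇒ π_2 · 1/9 = π_1 · 4/15 ⇒ π_2/π_1 = (4/15)/(1/9) = 12/5. Together with π_1 + π_2 = 1:
  π_1 = (1/9)/(4/15 + 1/9) = (1/9)/(17/45) = 5/17,
  π_2 = (4/15)/(4/15 + 1/9) = (4/15)/(17/45) = 12/17.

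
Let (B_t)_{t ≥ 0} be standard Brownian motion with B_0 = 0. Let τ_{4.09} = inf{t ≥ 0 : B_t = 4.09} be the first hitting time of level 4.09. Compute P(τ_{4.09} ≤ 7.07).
P(τ_{4.09} ≤ 7.07) = 2(1 − Φ(4.09/√7.07)) = 2(1 − Φ(1.5382)) ≈ 0.1240

By the reflection principle for standard BM, P(τ_b ≤ t) = 2 · P(B_t ≥ b). Since B_t ~ N(0, t), P(B_t ≥ 4.09) = 1 − Φ(4.09/√t) = 1 − Φ(4.09/√7.07) = 1 − Φ(1.5382) ≈ 0.06200. Doubling: P(τ_{4.09} ≤ 7.07) ≈ 2 · 0.06200 = 0.12400 ≈ 0.1240.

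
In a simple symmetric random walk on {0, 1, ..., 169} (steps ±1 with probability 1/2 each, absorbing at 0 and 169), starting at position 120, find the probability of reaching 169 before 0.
P(hit 169 before 0) = 120/169

Let u_k = P(hit 169 before 0 | start at k). Then u_0 = 0, u_169 = 1, and u_k = u_{k-1}/2 + u_{k+1}/2 for 1 ≤ k ≤ 168. This harmonic recurrence is solved by u_k = k/169, giving u_120 = 120/169.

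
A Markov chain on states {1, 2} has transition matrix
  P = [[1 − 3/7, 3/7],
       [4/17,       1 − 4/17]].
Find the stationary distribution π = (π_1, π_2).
π_1 = 28/79, π_2 = 51/79

Solve πP = π with π_1 + π_2 = 1. From πP = π: π_1 · (1 − 3/7) + π_2 · 4/17 = π_1 ⇒ π_2 · 4/17 = π_1 · 3/7 ⇒ π_2/π_1 = (3/7)/(4/17) = 51/28. Together with π_1 + π_2 = 1:
  π_1 = (4/17)/(3/7 + 4/17) = (4/17)/(79/119) = 28/79,
  π_2 = (3/7)/(3/7 + 4/17) = (3/7)/(79/119) = 51/79.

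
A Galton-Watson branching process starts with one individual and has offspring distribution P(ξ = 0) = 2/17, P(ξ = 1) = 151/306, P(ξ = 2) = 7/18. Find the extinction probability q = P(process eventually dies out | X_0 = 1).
q = 36/119

The pgf is f(s) = 2/17 + 151/306·s + 7/18·s². The extinction probability q is the smallest fixed point of f in [0, 1]. Setting s = f(s):
  7/18·s² + (151/306 − 1)·s + 2/17 = 0
  7/18·s² − (2/17 + 7/18)·s + 2/17 = 0
which factors as (s − 1)·(7/18·s − 2/17) = 0, giving roots s = 1 and s = (2/17)/(7/18) = 36/119.
Mean offspring μ = 151/306 + 2·7/18 = 389/306 > 1 (supercritical), so q < 1. The extinction probability is the smaller root: q = (2/17)/(7/18) = 36/119.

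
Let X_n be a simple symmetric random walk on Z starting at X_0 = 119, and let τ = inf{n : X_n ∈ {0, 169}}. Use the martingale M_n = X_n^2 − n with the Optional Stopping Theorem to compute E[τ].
E[τ] = 5950

M_n = X_n^2 − n is a martingale (since E[X_{n+1}^2 | F_n] = X_n^2 + 1). By OST (τ has finite mean in a bounded region), E[M_τ] = E[M_0] = X_0^2 − 0 = 119^2 = 14161. Also E[M_τ] = E[X_τ^2] − E[τ]. The walk exits at 0 or 169, with P(hit 169 first) = 119/169, so E[X_τ^2] = 169^2 · 119/169 + 0 = 20111. Thus E[τ] = E[X_τ^2] − E[M_τ] = 20111 − 14161 = 5950 = 119(169 − 119) = 5950.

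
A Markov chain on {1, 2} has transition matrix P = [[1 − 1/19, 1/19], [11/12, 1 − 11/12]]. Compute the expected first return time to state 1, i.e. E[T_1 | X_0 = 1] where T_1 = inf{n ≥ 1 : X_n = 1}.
E[T_1 | X_0 = 1] = 1/π_1 = 221/209

For an irreducible recurrent Markov chain with stationary distribution π, E[T_i | X_0 = i] = 1/π_i (Kac's formula). Here π_1 = (11/12)/(1/19 + 11/12) = (11/12)/(221/228) = 209/221, so E[T_1 | X_0 = 1] = 1/π_1 = (1/19 + 11/12)/(11/12) = (221/228)/(11/12) = 221/209.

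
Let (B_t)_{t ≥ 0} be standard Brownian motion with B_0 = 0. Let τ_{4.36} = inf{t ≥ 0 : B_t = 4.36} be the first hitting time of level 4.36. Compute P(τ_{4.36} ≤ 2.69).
P(τ_{4.36} ≤ 2.69) = 2(1 − Φ(4.36/√2.69)) = 2(1 − Φ(2.6583)) ≈ 0.0079

By the reflection principle for standard BM, P(τ_b ≤ t) = 2 · P(B_t ≥ b). Since B_t ~ N(0, t), P(B_t ≥ 4.36) = 1 − Φ(4.36/√t) = 1 − Φ(4.36/√2.69) = 1 − Φ(2.6583) ≈ 0.00393. Doubling: P(τ_{4.36} ≤ 2.69) ≈ 2 · 0.00393 = 0.00786 ≈ 0.0079.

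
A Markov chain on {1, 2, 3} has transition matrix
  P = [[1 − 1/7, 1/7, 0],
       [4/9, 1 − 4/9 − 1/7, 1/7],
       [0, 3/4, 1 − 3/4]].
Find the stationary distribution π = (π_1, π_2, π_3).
π = (196/271, 63/271, 12/271)

This is a birth-death chain on three states, which satisfies detailed balance: π_1 · P_{12} = π_2 · P_{21} and π_2 · P_{23} = π_3 · P_{32}.
From π_1 · 1/7 = π_2 · 4/9: π_2/π_1 = (1/7)/(4/9) = 9/28.
From π_2 · 1/7 = π_3 · 3/4: π_3/π_2 = (1/7)/(3/4) = 4/21.
Take π_1 proportional to 1; then unnormalized π = (1, 9/28, 3/49). Normalize by dividing by the sum 271/196:
  π = (196/271, 63/271, 12/271).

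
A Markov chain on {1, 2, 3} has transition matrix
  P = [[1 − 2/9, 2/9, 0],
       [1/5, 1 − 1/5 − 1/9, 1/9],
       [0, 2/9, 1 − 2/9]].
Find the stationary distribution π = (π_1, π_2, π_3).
π = (3/8, 5/12, 5/24)

This is a birth-death chain on three states, which satisfies detailed balance: π_1 · P_{12} = π_2 · P_{21} and π_2 · P_{23} = π_3 · P_{32}.
From π_1 · 2/9 = π_2 · 1/5: π_2/π_1 = (2/9)/(1/5) = 10/9.
From π_2 · 1/9 = π_3 · 2/9: π_3/π_2 = (1/9)/(2/9) = 1/2.
Take π_1 proportional to 1; then unnormalized π = (1, 10/9, 5/9). Normalize by dividing by the sum 8/3:
  π = (3/8, 5/12, 5/24).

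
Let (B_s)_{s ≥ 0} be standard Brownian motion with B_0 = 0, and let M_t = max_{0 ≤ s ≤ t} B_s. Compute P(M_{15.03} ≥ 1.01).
P(M_{15.03} ≥ 1.01) = 2·P(B_{15.03} ≥ 1.01) = 2(1 − Φ(1.01/√15.03)) ≈ 0.7945

By the reflection principle for Brownian motion, P(M_t ≥ a) = 2 · P(B_t ≥ a) for a ≥ 0. Since B_t ~ N(0, t), P(B_t ≥ 1.01) = 1 − Φ(1.01/√t) = 1 − Φ(1.01/√15.03) = 1 − Φ(0.2605). So
  P(M_{15.03} ≥ 1.01) = 2(1 − Φ(0.2605)) ≈ 0.7945.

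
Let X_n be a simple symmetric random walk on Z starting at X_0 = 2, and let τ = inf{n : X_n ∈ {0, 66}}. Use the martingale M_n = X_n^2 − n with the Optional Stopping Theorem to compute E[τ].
E[τ] = 128

M_n = X_n^2 − n is a martingale (since E[X_{n+1}^2 | F_n] = X_n^2 + 1). By OST (τ has finite mean in a bounded region), E[M_τ] = E[M_0] = X_0^2 − 0 = 2^2 = 4. Also E[M_τ] = E[X_τ^2] − E[τ]. The walk exits at 0 or 66, with P(hit 66 first) = 2/66, so E[X_τ^2] = 66^2 · 2/66 + 0 = 132. Thus E[τ] = E[X_τ^2] − E[M_τ] = 132 − 4 = 128 = 2(66 − 2) = 128.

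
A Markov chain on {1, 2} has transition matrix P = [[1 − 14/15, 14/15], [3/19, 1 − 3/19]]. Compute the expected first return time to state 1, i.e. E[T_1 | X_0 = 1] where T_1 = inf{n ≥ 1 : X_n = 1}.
E[T_1 | X_0 = 1] = 1/π_1 = 311/45

For an irreducible recurrent Markov chain with stationary distribution π, E[T_i | X_0 = i] = 1/π_i (Kac's formula). Here π_1 = (3/19)/(14/15 + 3/19) = (3/19)/(311/285) = 45/311, so E[T_1 | X_0 = 1] = 1/π_1 = (14/15 + 3/19)/(3/19) = (311/285)/(3/19) = 311/45.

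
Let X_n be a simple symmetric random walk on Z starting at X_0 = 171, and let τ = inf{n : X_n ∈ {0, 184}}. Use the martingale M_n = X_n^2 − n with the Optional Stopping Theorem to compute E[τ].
E[τ] = 2223

M_n = X_n^2 − n is a martingale (since E[X_{n+1}^2 | F_n] = X_n^2 + 1). By OST (τ has finite mean in a bounded region), E[M_τ] = E[M_0] = X_0^2 − 0 = 171^2 = 29241. Also E[M_τ] = E[X_τ^2] − E[τ]. The walk exits at 0 or 184, with P(hit 184 first) = 171/184, so E[X_τ^2] = 184^2 · 171/184 + 0 = 31464. Thus E[τ] = E[X_τ^2] − E[M_τ] = 31464 − 29241 = 2223 = 171(184 − 171) = 2223.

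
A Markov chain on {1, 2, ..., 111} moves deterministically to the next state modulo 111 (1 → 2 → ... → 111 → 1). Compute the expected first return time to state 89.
E[T_89 | X_0 = 89] = 111

The chain cycles deterministically, so starting at state 89 it returns in exactly 111 steps. Equivalently, the stationary distribution is uniform π_j = 1/111 for every state j, so by Kac's formula E[T_89] = 1/π_89 = 111.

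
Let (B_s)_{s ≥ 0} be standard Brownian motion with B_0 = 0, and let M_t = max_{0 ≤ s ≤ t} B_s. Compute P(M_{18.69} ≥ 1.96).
P(M_{18.69} ≥ 1.96) = 2·P(B_{18.69} ≥ 1.96) = 2(1 − Φ(1.96/√18.69)) ≈ 0.6503

By the reflection principle for Brownian motion, P(M_t ≥ a) = 2 · P(B_t ≥ a) for a ≥ 0. Since B_t ~ N(0, t), P(B_t ≥ 1.96) = 1 − Φ(1.96/√t) = 1 − Φ(1.96/√18.69) = 1 − Φ(0.4534). So
  P(M_{18.69} ≥ 1.96) = 2(1 − Φ(0.4534)) ≈ 0.6503.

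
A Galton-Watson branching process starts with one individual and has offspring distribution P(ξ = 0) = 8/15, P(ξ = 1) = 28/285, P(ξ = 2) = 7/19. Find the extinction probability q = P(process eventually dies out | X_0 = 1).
q = 1

Mean offspring μ = 0·8/15 + 1·28/285 + 2·7/19 = 238/285 ≤ 1. For μ ≤ 1 with offspring not concentrated at 1, the Galton-Watson process goes extinct almost surely, so q = 1.
(Algebraic check: The pgf is f(s) = 8/15 + 28/285·s + 7/19·s². The extinction probability q is the smallest fixed point of f in [0, 1]. Setting s = f(s):
  7/19·s² + (28/285 − 1)·s + 8/15 = 0
  7/19·s² − (8/15 + 7/19)·s + 8/15 = 0
which factors as (s − 1)·(7/19·s − 8/15) = 0, giving roots s = 1 and s = (8/15)/(7/19) = 152/105. Since 152/105 ≥ 1, the smallest root in [0, 1] is s = 1.)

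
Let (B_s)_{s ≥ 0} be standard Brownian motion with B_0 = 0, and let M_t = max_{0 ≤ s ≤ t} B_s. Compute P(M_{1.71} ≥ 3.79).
P(M_{1.71} ≥ 3.79) = 2·P(B_{1.71} ≥ 3.79) = 2(1 − Φ(3.79/√1.71)) ≈ 0.0038

By the reflection principle for Brownian motion, P(M_t ≥ a) = 2 · P(B_t ≥ a) for a ≥ 0. Since B_t ~ N(0, t), P(B_t ≥ 3.79) = 1 − Φ(3.79/√t) = 1 − Φ(3.79/√1.71) = 1 − Φ(2.8983). So
  P(M_{1.71} ≥ 3.79) = 2(1 − Φ(2.8983)) ≈ 0.0038.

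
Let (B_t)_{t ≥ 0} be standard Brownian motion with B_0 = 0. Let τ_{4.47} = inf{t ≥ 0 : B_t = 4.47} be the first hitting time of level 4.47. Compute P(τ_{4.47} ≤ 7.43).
P(τ_{4.47} ≤ 7.43) = 2(1 − Φ(4.47/√7.43)) = 2(1 − Φ(1.6399)) ≈ 0.1010

By the reflection principle for standard BM, P(τ_b ≤ t) = 2 · P(B_t ≥ b). Since B_t ~ N(0, t), P(B_t ≥ 4.47) = 1 − Φ(4.47/√t) = 1 − Φ(4.47/√7.43) = 1 − Φ(1.6399) ≈ 0.05051. Doubling: P(τ_{4.47} ≤ 7.43) ≈ 2 · 0.05051 = 0.10102 ≈ 0.1010.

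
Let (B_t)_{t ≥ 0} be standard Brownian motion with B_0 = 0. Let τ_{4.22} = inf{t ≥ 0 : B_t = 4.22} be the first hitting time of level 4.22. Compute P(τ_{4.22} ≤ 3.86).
P(τ_{4.22} ≤ 3.86) = 2(1 − Φ(4.22/√3.86)) = 2(1 − Φ(2.1479)) ≈ 0.0317

By the reflection principle for standard BM, P(τ_b ≤ t) = 2 · P(B_t ≥ b). Since B_t ~ N(0, t), P(B_t ≥ 4.22) = 1 − Φ(4.22/√t) = 1 − Φ(4.22/√3.86) = 1 − Φ(2.1479) ≈ 0.01586. Doubling: P(τ_{4.22} ≤ 3.86) ≈ 2 · 0.01586 = 0.03172 ≈ 0.0317.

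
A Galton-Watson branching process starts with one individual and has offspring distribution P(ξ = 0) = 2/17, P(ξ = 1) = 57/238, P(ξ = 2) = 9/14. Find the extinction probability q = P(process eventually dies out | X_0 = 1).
q = 28/153

The pgf is f(s) = 2/17 + 57/238·s + 9/14·s². The extinction probability q is the smallest fixed point of f in [0, 1]. Setting s = f(s):
  9/14·s² + (57/238 − 1)·s + 2/17 = 0
  9/14·s² − (2/17 + 9/14)·s + 2/17 = 0
which factors as (s − 1)·(9/14·s − 2/17) = 0, giving roots s = 1 and s = (2/17)/(9/14) = 28/153.
Mean offspring μ = 57/238 + 2·9/14 = 363/238 > 1 (supercritical), so q < 1. The extinction probability is the smaller root: q = (2/17)/(9/14) = 28/153.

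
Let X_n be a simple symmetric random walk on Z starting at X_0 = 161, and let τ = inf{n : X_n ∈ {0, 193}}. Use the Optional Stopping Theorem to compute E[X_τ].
E[X_τ] = 161

X_n is a martingale and τ is a bounded-mean stopping time (indeed τ is finite a.s. with bounded expectation since the walk is in a bounded region). By the OST, E[X_τ] = E[X_0] = 161. Equivalently: E[X_τ] = 193 · P(hit 193 first) + 0 · P(hit 0 first) = 193 · (161/193) = 161.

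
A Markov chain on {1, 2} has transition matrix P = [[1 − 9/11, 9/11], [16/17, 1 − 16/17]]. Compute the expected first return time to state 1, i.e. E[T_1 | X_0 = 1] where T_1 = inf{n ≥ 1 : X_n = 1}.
E[T_1 | X_0 = 1] = 1/π_1 = 329/176

For an irreducible recurrent Markov chain with stationary distribution π, E[T_i | X_0 = i] = 1/π_i (Kac's formula). Here π_1 = (16/17)/(9/11 + 16/17) = (16/17)/(329/187) = 176/329, so E[T_1 | X_0 = 1] = 1/π_1 = (9/11 + 16/17)/(16/17) = (329/187)/(16/17) = 329/176.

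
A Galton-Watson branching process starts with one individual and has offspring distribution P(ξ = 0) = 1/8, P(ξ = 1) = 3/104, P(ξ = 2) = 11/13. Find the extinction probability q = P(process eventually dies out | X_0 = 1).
q = 13/88

The pgf is f(s) = 1/8 + 3/104·s + 11/13·s². The extinction probability q is the smallest fixed point of f in [0, 1]. Setting s = f(s):
  11/13·s² + (3/104 − 1)·s + 1/8 = 0
  11/13·s² − (1/8 + 11/13)·s + 1/8 = 0
which factors as (s − 1)·(11/13·s − 1/8) = 0, giving roots s = 1 and s = (1/8)/(11/13) = 13/88.
Mean offspring μ = 3/104 + 2·11/13 = 179/104 > 1 (supercritical), so q < 1. The extinction probability is the smaller root: q = (1/8)/(11/13) = 13/88.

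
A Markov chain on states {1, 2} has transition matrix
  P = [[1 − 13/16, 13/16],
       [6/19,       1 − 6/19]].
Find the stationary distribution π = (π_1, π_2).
π_1 = 96/343, π_2 = 247/343

Solve πP = π with π_1 + π_2 = 1. From πP = π: π_1 · (1 − 13/16) + π_2 · 6/19 = π_1 ⇒ π_2 · 6/19 = π_1 · 13/16 ⇒ π_2/π_1 = (13/16)/(6/19) = 247/96. Together with π_1 + π_2 = 1:
  π_1 = (6/19)/(13/16 + 6/19) = (6/19)/(343/304) = 96/343,
  π_2 = (13/16)/(13/16 + 6/19) = (13/16)/(343/304) = 247/343.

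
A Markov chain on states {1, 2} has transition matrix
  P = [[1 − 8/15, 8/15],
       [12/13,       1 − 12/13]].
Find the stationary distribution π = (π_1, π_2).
π_1 = 45/71, π_2 = 26/71

Solve πP = π with π_1 + π_2 = 1. From πP = π: π_1 · (1 − 8/15) + π_2 · 12/13 = π_1 ⇒ π_2 · 12/13 = π_1 · 8/15 ⇒ π_2/π_1 = (8/15)/(12/13) = 26/45. Together with π_1 + π_2 = 1:
  π_1 = (12/13)/(8/15 + 12/13) = (12/13)/(284/195) = 45/71,
  π_2 = (8/15)/(8/15 + 12/13) = (8/15)/(284/195) = 26/71.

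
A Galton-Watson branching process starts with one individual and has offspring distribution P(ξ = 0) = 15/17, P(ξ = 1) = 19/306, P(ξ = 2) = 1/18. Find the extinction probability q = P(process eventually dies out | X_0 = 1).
q = 1

Mean offspring μ = 0·15/17 + 1·19/306 + 2·1/18 = 53/306 ≤ 1. For μ ≤ 1 with offspring not concentrated at 1, the Galton-Watson process goes extinct almost surely, so q = 1.
(Algebraic check: The pgf is f(s) = 15/17 + 19/306·s + 1/18·s². The extinction probability q is the smallest fixed point of f in [0, 1]. Setting s = f(s):
  1/18·s² + (19/306 − 1)·s + 15/17 = 0
  1/18·s² − (15/17 + 1/18)·s + 15/17 = 0
which factors as (s − 1)·(1/18·s − 15/17) = 0, giving roots s = 1 and s = (15/17)/(1/18) = 270/17. Since 270/17 ≥ 1, the smallest root in [0, 1] is s = 1.)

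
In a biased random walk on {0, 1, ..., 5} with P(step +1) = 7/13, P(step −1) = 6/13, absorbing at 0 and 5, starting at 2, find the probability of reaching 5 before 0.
P(hit 5 before 0) = (1 − (6/7)^2) / (1 − (6/7)^5) = 4459/9031

Let u_k denote P(reach 5 before 0 | start at k). Boundary: u_0 = 0, u_5 = 1. Recurrence: u_k = 7/13·u_{k+1} + 6/13·u_{k-1} for 1 ≤ k ≤ 4. Try u_k = A + B·r^k with r = q/p = (6/13)/(7/13) = 6/7. Substitution satisfies the recurrence; boundary conditions give:
  u_k = (1 − r^k) / (1 − r^N) = (1 − (6/7)^2) / (1 − (6/7)^5) = 4459/9031.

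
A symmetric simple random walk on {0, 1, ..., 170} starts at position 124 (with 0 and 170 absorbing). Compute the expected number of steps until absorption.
E[τ | X_0 = 124] = 5704

Let v_k = E[τ | X_0 = k]. Boundary: v_0 = v_170 = 0. Recurrence: v_k = 1 + (v_{k-1} + v_{k+1})/2 for 1 ≤ k ≤ 169. The particular solution to v_k − (v_{k-1} + v_{k+1})/2 = 1 is v_k = −k^2. Adding homogeneous solution A + B k and matching boundaries gives v_k = k (170 − k). Substituting k = 124: v_124 = 124 · 46 = 5704.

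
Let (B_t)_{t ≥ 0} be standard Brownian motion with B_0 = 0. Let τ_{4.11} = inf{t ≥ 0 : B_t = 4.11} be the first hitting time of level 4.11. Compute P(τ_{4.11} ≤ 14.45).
P(τ_{4.11} ≤ 14.45) = 2(1 − Φ(4.11/√14.45)) = 2(1 − Φ(1.0812)) ≈ 0.2796

By the reflection principle for standard BM, P(τ_b ≤ t) = 2 · P(B_t ≥ b). Since B_t ~ N(0, t), P(B_t ≥ 4.11) = 1 − Φ(4.11/√t) = 1 − Φ(4.11/√14.45) = 1 − Φ(1.0812) ≈ 0.13980. Doubling: P(τ_{4.11} ≤ 14.45) ≈ 2 · 0.13980 = 0.27960 ≈ 0.2796.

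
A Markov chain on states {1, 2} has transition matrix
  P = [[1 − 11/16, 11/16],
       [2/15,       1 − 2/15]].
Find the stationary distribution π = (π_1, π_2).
π_1 = 32/197, π_2 = 165/197

Solve πP = π with π_1 + π_2 = 1. From πP = π: π_1 · (1 − 11/16) + π_2 · 2/15 = π_1 ⇒ π_2 · 2/15 = π_1 · 11/16 ⇒ π_2/π_1 = (11/16)/(2/15) = 165/32. Together with π_1 + π_2 = 1:
  π_1 = (2/15)/(11/16 + 2/15) = (2/15)/(197/240) = 32/197,
  π_2 = (11/16)/(11/16 + 2/15) = (11/16)/(197/240) = 165/197.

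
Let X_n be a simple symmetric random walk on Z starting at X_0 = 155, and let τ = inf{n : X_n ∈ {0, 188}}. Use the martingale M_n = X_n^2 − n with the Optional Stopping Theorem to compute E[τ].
E[τ] = 5115

M_n = X_n^2 − n is a martingale (since E[X_{n+1}^2 | F_n] = X_n^2 + 1). By OST (τ has finite mean in a bounded region), E[M_τ] = E[M_0] = X_0^2 − 0 = 155^2 = 24025. Also E[M_τ] = E[X_τ^2] − E[τ]. The walk exits at 0 or 188, with P(hit 188 first) = 155/188, so E[X_τ^2] = 188^2 · 155/188 + 0 = 29140. Thus E[τ] = E[X_τ^2] − E[M_τ] = 29140 − 24025 = 5115 = 155(188 − 155) = 5115.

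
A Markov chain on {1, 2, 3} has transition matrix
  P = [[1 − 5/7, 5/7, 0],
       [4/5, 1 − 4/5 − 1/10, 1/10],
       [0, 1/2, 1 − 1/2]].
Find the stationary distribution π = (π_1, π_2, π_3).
π = (14/29, 25/58, 5/58)

This is a birth-death chain on three states, which satisfies detailed balance: π_1 · P_{12} = π_2 · P_{21} and π_2 · P_{23} = π_3 · P_{32}.
From π_1 · 5/7 = π_2 · 4/5: π_2/π_1 = (5/7)/(4/5) = 25/28.
From π_2 · 1/10 = π_3 · 1/2: π_3/π_2 = (1/10)/(1/2) = 1/5.
Take π_1 proportional to 1; then unnormalized π = (1, 25/28, 5/28). Normalize by dividing by the sum 29/14:
  π = (14/29, 25/58, 5/58).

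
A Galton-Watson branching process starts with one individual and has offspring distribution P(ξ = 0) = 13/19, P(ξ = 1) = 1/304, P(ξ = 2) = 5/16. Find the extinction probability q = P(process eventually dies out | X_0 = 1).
q = 1

Mean offspring μ = 0·13/19 + 1·1/304 + 2·5/16 = 191/304 ≤ 1. For μ ≤ 1 with offspring not concentrated at 1, the Galton-Watson process goes extinct almost surely, so q = 1.
(Algebraic check: The pgf is f(s) = 13/19 + 1/304·s + 5/16·s². The extinction probability q is the smallest fixed point of f in [0, 1]. Setting s = f(s):
  5/16·s² + (1/304 − 1)·s + 13/19 = 0
  5/16·s² − (13/19 + 5/16)·s + 13/19 = 0
which factors as (s − 1)·(5/16·s − 13/19) = 0, giving roots s = 1 and s = (13/19)/(5/16) = 208/95. Since 208/95 ≥ 1, the smallest root in [0, 1] is s = 1.)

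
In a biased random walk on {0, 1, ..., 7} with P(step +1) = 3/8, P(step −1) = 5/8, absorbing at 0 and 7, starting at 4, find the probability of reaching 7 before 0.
P(hit 7 before 0) = (1 − (5/3)^4) / (1 − (5/3)^7) = 7344/37969

Let u_k denote P(reach 7 before 0 | start at k). Boundary: u_0 = 0, u_7 = 1. Recurrence: u_k = 3/8·u_{k+1} + 5/8·u_{k-1} for 1 ≤ k ≤ 6. Try u_k = A + B·r^k with r = q/p = (5/8)/(3/8) = 5/3. Substitution satisfies the recurrence; boundary conditions give:
  u_k = (1 − r^k) / (1 − r^N) = (1 − (5/3)^4) / (1 − (5/3)^7) = 7344/37969.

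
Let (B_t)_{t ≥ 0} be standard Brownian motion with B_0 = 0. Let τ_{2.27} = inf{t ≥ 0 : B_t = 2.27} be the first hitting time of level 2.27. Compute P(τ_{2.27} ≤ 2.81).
P(τ_{2.27} ≤ 2.81) = 2(1 − Φ(2.27/√2.81)) = 2(1 − Φ(1.3542)) ≈ 0.1757

By the reflection principle for standard BM, P(τ_b ≤ t) = 2 · P(B_t ≥ b). Since B_t ~ N(0, t), P(B_t ≥ 2.27) = 1 − Φ(2.27/√t) = 1 − Φ(2.27/√2.81) = 1 − Φ(1.3542) ≈ 0.08784. Doubling: P(τ_{2.27} ≤ 2.81) ≈ 2 · 0.08784 = 0.17568 ≈ 0.1757.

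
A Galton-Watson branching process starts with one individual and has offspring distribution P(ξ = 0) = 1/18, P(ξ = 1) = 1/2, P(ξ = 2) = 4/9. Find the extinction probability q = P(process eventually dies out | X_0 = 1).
q = 1/8

The pgf is f(s) = 1/18 + 1/2·s + 4/9·s². The extinction probability q is the smallest fixed point of f in [0, 1]. Setting s = f(s):
  4/9·s² + (1/2 − 1)·s + 1/18 = 0
  4/9·s² − (1/18 + 4/9)·s + 1/18 = 0
which factors as (s − 1)·(4/9·s − 1/18) = 0, giving roots s = 1 and s = (1/18)/(4/9) = 1/8.
Mean offspring μ = 1/2 + 2·4/9 = 25/18 > 1 (supercritical), so q < 1. The extinction probability is the smaller root: q = (1/18)/(4/9) = 1/8.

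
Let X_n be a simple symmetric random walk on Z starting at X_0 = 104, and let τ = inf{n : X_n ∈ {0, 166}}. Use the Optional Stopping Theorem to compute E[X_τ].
E[X_τ] = 104

X_n is a martingale and τ is a bounded-mean stopping time (indeed τ is finite a.s. with bounded expectation since the walk is in a bounded region). By the OST, E[X_τ] = E[X_0] = 104. Equivalently: E[X_τ] = 166 · P(hit 166 first) + 0 · P(hit 0 first) = 166 · (104/166) = 104.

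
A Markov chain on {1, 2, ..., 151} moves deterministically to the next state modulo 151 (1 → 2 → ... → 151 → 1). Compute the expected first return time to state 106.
E[T_106 | X_0 = 106] = 151

The chain cycles deterministically, so starting at state 106 it returns in exactly 151 steps. Equivalently, the stationary distribution is uniform π_j = 1/151 for every state j, so by Kac's formula E[T_106] = 1/π_106 = 151.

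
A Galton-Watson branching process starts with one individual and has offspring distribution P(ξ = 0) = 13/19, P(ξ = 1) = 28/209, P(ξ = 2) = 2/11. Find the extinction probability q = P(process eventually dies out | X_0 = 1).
q = 1

Mean offspring μ = 0·13/19 + 1·28/209 + 2·2/11 = 104/209 ≤ 1. For μ ≤ 1 with offspring not concentrated at 1, the Galton-Watson process goes extinct almost surely, so q = 1.
(Algebraic check: The pgf is f(s) = 13/19 + 28/209·s + 2/11·s². The extinction probability q is the smallest fixed point of f in [0, 1]. Setting s = f(s):
  2/11·s² + (28/209 − 1)·s + 13/19 = 0
  2/11·s² − (13/19 + 2/11)·s + 13/19 = 0
which factors as (s − 1)·(2/11·s − 13/19) = 0, giving roots s = 1 and s = (13/19)/(2/11) = 143/38. Since 143/38 ≥ 1, the smallest root in [0, 1] is s = 1.)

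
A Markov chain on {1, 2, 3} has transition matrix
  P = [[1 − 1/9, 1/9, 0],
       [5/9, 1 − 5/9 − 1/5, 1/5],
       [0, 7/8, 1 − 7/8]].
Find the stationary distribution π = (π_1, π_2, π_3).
π = (175/218, 35/218, 4/109)

This is a birth-death chain on three states, which satisfies detailed balance: π_1 · P_{12} = π_2 · P_{21} and π_2 · P_{23} = π_3 · P_{32}.
From π_1 · 1/9 = π_2 · 5/9: π_2/π_1 = (1/9)/(5/9) = 1/5.
From π_2 · 1/5 = π_3 · 7/8: π_3/π_2 = (1/5)/(7/8) = 8/35.
Take π_1 proportional to 1; then unnormalized π = (1, 1/5, 8/175). Normalize by dividing by the sum 218/175:
  π = (175/218, 35/218, 4/109).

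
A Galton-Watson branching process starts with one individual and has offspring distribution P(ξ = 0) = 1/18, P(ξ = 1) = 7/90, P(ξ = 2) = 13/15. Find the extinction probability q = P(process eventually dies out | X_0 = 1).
q = 5/78

The pgf is f(s) = 1/18 + 7/90·s + 13/15·s². The extinction probability q is the smallest fixed point of f in [0, 1]. Setting s = f(s):
  13/15·s² + (7/90 − 1)·s + 1/18 = 0
  13/15·s² − (1/18 + 13/15)·s + 1/18 = 0
which factors as (s − 1)·(13/15·s − 1/18) = 0, giving roots s = 1 and s = (1/18)/(13/15) = 5/78.
Mean offspring μ = 7/90 + 2·13/15 = 163/90 > 1 (supercritical), so q < 1. The extinction probability is the smaller root: q = (1/18)/(13/15) = 5/78.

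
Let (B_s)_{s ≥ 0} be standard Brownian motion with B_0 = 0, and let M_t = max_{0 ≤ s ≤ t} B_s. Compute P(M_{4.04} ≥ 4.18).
P(M_{4.04} ≥ 4.18) = 2·P(B_{4.04} ≥ 4.18) = 2(1 − Φ(4.18/√4.04)) ≈ 0.0376

By the reflection principle for Brownian motion, P(M_t ≥ a) = 2 · P(B_t ≥ a) for a ≥ 0. Since B_t ~ N(0, t), P(B_t ≥ 4.18) = 1 − Φ(4.18/√t) = 1 − Φ(4.18/√4.04) = 1 − Φ(2.0796). So
  P(M_{4.04} ≥ 4.18) = 2(1 − Φ(2.0796)) ≈ 0.0376.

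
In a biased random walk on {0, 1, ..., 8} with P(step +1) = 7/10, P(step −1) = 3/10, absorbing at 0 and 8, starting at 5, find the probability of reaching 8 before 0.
P(hit 8 before 0) = (1 − (3/7)^5) / (1 − (3/7)^8) = 1420363/1439560

Let u_k denote P(reach 8 before 0 | start at k). Boundary: u_0 = 0, u_8 = 1. Recurrence: u_k = 7/10·u_{k+1} + 3/10·u_{k-1} for 1 ≤ k ≤ 7. Try u_k = A + B·r^k with r = q/p = (3/10)/(7/10) = 3/7. Substitution satisfies the recurrence; boundary conditions give:
  u_k = (1 − r^k) / (1 − r^N) = (1 − (3/7)^5) / (1 − (3/7)^8) = 1420363/1439560.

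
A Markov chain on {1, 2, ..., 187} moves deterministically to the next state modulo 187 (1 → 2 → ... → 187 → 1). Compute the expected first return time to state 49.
E[T_49 | X_0 = 49] = 187

The chain cycles deterministically, so starting at state 49 it returns in exactly 187 steps. Equivalently, the stationary distribution is uniform π_j = 1/187 for every state j, so by Kac's formula E[T_49] = 1/π_49 = 187.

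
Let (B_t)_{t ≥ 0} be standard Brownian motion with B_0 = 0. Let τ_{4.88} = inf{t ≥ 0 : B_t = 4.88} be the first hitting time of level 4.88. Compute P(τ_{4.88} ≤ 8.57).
P(τ_{4.88} ≤ 8.57) = 2(1 − Φ(4.88/√8.57)) = 2(1 − Φ(1.6670)) ≈ 0.0955

By the reflection principle for standard BM, P(τ_b ≤ t) = 2 · P(B_t ≥ b). Since B_t ~ N(0, t), P(B_t ≥ 4.88) = 1 − Φ(4.88/√t) = 1 − Φ(4.88/√8.57) = 1 − Φ(1.6670) ≈ 0.04776. Doubling: P(τ_{4.88} ≤ 8.57) ≈ 2 · 0.04776 = 0.09552 ≈ 0.0955.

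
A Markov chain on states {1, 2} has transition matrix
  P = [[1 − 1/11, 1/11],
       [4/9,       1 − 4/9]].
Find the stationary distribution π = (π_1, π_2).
π_1 = 44/53, π_2 = 9/53

Solve πP = π with π_1 + π_2 = 1. From πP = π: π_1 · (1 − 1/11) + π_2 · 4/9 = π_1 ⇒ π_2 · 4/9 = π_1 · 1/11 ⇒ π_2/π_1 = (1/11)/(4/9) = 9/44. Together with π_1 + π_2 = 1:
  π_1 = (4/9)/(1/11 + 4/9) = (4/9)/(53/99) = 44/53,
  π_2 = (1/11)/(1/11 + 4/9) = (1/11)/(53/99) = 9/53.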